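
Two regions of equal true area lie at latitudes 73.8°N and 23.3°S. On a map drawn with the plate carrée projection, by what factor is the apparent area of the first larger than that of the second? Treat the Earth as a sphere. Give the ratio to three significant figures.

3.29

In the plate carrée (x = Rλ, y = Rφ), meridians are true-scale (h = 1) and parallels are stretched by k = sec φ.
Areal scale at 73.8°: h·k = 1.000 × 3.584 = 3.584.
Areal scale at 23.3°: h·k = 1.000 × 1.089 = 1.089.
Ratio = 3.584/1.089 ≈ 3.29.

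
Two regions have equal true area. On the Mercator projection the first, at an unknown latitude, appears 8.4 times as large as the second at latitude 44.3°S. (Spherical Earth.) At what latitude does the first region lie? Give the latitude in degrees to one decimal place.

On Mercator, (apparent₁)/(apparent₂) = sec²φ₁ / sec²φ₂ when true areas are equal.
cos²φ₂ / cos²φ₁ = 8.4  ⇒  cos φ₁ = cos 44.3° / √8.4 = 0.7157/2.898 = 0.2469.
φ₁ = arccos(0.2469) ≈ 75.7°.

75.7°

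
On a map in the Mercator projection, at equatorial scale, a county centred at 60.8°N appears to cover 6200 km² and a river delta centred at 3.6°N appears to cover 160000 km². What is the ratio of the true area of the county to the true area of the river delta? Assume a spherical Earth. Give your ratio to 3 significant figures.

0.00926

Mercator's areal exaggeration is sec²φ; hence true area = (apparent area) · cos²φ.
True area of county: 6200 × cos²(60.8°) = 6200 × 0.2380 = 1476 km².
True area of river delta: 160000 × cos²(3.6°) = 160000 × 0.9961 = 159400 km².
Ratio = 1476 / 159400 ≈ 0.00926.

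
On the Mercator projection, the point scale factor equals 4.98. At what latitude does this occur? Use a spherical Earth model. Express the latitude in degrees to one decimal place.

78.4°

Mercator scale is k = sec φ = 1/cos φ.
1/cos φ = 4.98  ⇒  cos φ = 0.2008  ⇒  φ = arccos(0.2008) ≈ 78.4°.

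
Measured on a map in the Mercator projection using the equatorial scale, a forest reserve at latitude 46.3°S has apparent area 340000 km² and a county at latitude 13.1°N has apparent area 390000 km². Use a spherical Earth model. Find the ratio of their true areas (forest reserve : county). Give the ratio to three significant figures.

0.439

Since Mercator area scale is 1/cos²φ, the true area equals the apparent area multiplied by cos²φ.
True area of forest reserve: 340000 × cos²(46.3°) = 340000 × 0.4773 = 162300 km².
True area of county: 390000 × cos²(13.1°) = 390000 × 0.9486 = 370000 km².
Ratio = 162300 / 370000 ≈ 0.439.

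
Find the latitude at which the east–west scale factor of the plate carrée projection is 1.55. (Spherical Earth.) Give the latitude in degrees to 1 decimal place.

Plate carrée: h = 1, k = sec φ along parallels.
sec φ = 1.55  ⇒  cos φ = 0.6452  ⇒  φ ≈ 49.8°.

49.8°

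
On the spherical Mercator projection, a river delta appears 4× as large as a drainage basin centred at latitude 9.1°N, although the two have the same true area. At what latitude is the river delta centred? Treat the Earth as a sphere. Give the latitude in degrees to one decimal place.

Mercator areal scale is sec²φ, so apparent-area ratio = sec²φ₁ / sec²φ₂ = cos²φ₂ / cos²φ₁.
cos²φ₂ / cos²φ₁ = 4  ⇒  cos φ₁ = cos 9.1° / √4 = 0.9874/2.000 = 0.4937.
φ₁ = arccos(0.4937) ≈ 60.4°.

60.4°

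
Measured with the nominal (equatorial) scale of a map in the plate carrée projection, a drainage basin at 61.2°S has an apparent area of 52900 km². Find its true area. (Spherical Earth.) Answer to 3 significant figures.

For the equirectangular projection with φ₀ = 0 (plate carrée), h = 1 along meridians and k = sec φ along parallels.
Areal scale = h·k = 1 × sec φ; at 61.2°, h = 1.000, k = 2.076, so h·k = 2.076.
True area = apparent / (areal scale) = 52900 / 2.076 ≈ 25500 km².

25500 km²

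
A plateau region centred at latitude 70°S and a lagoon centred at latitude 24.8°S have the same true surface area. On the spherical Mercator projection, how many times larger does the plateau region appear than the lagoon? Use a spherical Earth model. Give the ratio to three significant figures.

7.04

On Mercator, area is exaggerated by sec²φ = 1/cos²φ.
At 70°: sec²(70°) = 1/0.3420² = 8.549.
At 24.8°: sec²(24.8°) = 1/0.9078² = 1.214.
Ratio = 8.549/1.214 = cos²(24.8°)/cos²(70°) ≈ 7.04.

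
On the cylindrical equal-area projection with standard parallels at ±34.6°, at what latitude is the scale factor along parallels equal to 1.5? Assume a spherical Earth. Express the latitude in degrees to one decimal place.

56.7°

For cylindrical equal-area with standard parallel φ₀, h = cos φ / cos φ₀ and k = cos φ₀ / cos φ, so h·k = 1.
k = cos φ₀ / cos φ = 1.5  ⇒  cos φ = cos 34.6° / 1.5 = 0.5488.
φ = arccos(0.5488) ≈ 56.7°.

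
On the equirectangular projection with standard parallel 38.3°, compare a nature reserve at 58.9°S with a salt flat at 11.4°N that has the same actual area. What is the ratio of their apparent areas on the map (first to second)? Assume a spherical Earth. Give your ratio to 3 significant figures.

1.90

The equidistant cylindrical projection with φ₀ = 38.3° has h = 1 (meridians true) and k = cos φ₀ / cos φ along parallels.
Areal scale at 58.9°: h·k = 1.000 × 1.519 = 1.519.
Areal scale at 11.4°: h·k = 1.000 × 0.8006 = 0.8006.
Ratio = 1.519/0.8006 ≈ 1.90.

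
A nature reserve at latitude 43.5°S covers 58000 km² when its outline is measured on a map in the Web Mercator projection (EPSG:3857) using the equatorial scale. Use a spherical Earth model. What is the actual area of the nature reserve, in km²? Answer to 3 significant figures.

For Mercator, h = k = sec φ (a conformal cylindrical projection has a single point scale, 1/cos φ).
Areal scale = k² = sec²φ = 1/cos²(43.5°) = 1/0.7254² = 1.901.
True area = apparent / (areal scale) = 58000 / 1.901 ≈ 30500 km².

30500 km²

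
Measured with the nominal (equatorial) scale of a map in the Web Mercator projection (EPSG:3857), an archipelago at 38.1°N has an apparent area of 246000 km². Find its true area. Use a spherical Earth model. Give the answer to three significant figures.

152000 km²

For Mercator, h = k = sec φ (a conformal cylindrical projection has a single point scale, 1/cos φ).
Areal scale = k² = sec²φ = 1/cos²(38.1°) = 1/0.7869² = 1.615.
True area = apparent / (areal scale) = 246000 / 1.615 ≈ 152000 km².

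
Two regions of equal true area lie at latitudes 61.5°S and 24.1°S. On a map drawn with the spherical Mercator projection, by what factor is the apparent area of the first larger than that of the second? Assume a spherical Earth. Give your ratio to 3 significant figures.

Mercator is conformal with k = sec φ, so areal scale = k² = sec²φ.
At 61.5°: sec²(61.5°) = 1/0.4772² = 4.392.
At 24.1°: sec²(24.1°) = 1/0.9128² = 1.200.
Ratio = 4.392/1.200 = cos²(24.1°)/cos²(61.5°) ≈ 3.66.

3.66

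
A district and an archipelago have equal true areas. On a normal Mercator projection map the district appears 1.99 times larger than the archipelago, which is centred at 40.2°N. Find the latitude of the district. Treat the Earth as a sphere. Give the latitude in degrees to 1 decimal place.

57.2°

Mercator areal scale is sec²φ, so apparent-area ratio = sec²φ₁ / sec²φ₂ = cos²φ₂ / cos²φ₁.
cos²φ₂ / cos²φ₁ = 1.99  ⇒  cos φ₁ = cos 40.2° / √1.99 = 0.7638/1.411 = 0.5414.
φ₁ = arccos(0.5414) ≈ 57.2°.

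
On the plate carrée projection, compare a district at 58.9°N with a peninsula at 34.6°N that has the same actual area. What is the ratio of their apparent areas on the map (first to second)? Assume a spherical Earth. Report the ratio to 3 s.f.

In the plate carrée (x = Rλ, y = Rφ), meridians are true-scale (h = 1) and parallels are stretched by k = sec φ.
Areal scale at 58.9°: h·k = 1.000 × 1.936 = 1.936.
Areal scale at 34.6°: h·k = 1.000 × 1.215 = 1.215.
Ratio = 1.936/1.215 ≈ 1.59.

1.59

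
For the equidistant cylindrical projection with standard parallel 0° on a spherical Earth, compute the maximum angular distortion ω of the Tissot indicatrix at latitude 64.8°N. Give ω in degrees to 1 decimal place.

47.5°

For the equirectangular projection with φ₀ = 0 (plate carrée), h = 1 along meridians and k = sec φ along parallels.
At 64.8°: h = 1.000, k = 2.349; principal scales a = 2.349, b = 1.000.
sin(ω/2) = (a − b)/(a + b) = 1.349/3.349 = 0.4027, so ω = 2 arcsin(0.4027) ≈ 47.5°.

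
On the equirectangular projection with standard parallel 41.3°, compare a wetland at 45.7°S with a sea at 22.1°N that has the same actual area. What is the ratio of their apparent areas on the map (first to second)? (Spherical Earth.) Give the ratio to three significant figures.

With standard parallel φ₀ = 41.3°, the equirectangular projection gives x = Rλ cos φ₀, y = Rφ, so h = 1 and k = cos 41.3° / cos φ.
Areal scale at 45.7°: h·k = 1.000 × 1.076 = 1.076.
Areal scale at 22.1°: h·k = 1.000 × 0.8108 = 0.8108.
Ratio = 1.076/0.8108 ≈ 1.33.

1.33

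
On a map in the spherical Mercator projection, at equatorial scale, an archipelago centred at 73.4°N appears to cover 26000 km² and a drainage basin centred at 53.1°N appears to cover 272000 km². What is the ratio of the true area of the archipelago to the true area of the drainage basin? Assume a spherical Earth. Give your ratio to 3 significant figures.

0.0216

Mercator's areal exaggeration is sec²φ; hence true area = (apparent area) · cos²φ.
True area of archipelago: 26000 × cos²(73.4°) = 26000 × 0.08162 = 2122 km².
True area of drainage basin: 272000 × cos²(53.1°) = 272000 × 0.3605 = 98060 km².
Ratio = 2122 / 98060 ≈ 0.0216.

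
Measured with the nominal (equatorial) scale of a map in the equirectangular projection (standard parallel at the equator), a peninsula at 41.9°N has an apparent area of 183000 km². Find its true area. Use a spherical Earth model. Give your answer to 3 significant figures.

136000 km²

For the equirectangular projection with φ₀ = 0 (plate carrée), h = 1 along meridians and k = sec φ along parallels.
Areal scale = h·k = 1 × sec φ; at 41.9°, h = 1.000, k = 1.344, so h·k = 1.344.
True area = apparent / (areal scale) = 183000 / 1.344 ≈ 136000 km².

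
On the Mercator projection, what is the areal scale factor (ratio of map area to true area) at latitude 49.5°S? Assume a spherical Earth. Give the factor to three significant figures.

For Mercator, h = k = sec φ (a conformal cylindrical projection has a single point scale, 1/cos φ).
Areal scale = k² = sec²φ = 1/cos²(49.5°) = 1/0.6494² = 2.371.

2.37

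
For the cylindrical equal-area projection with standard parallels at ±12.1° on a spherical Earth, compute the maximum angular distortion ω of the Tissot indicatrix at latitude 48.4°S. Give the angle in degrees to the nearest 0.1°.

For cylindrical equal-area with standard parallel φ₀, h = cos φ / cos φ₀ and k = cos φ₀ / cos φ, so h·k = 1.
At 48.4°: h = 0.6790, k = 1.473; principal scales a = 1.473, b = 0.6790.
sin(ω/2) = (a − b)/(a + b) = 0.7937/2.152 = 0.3689, so ω = 2 arcsin(0.3689) ≈ 43.3°.

43.3°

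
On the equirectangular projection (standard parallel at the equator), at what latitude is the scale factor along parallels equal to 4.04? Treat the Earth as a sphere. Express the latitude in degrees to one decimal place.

75.7°

Plate carrée: h = 1, k = sec φ along parallels.
sec φ = 4.04  ⇒  cos φ = 0.2475  ⇒  φ ≈ 75.7°.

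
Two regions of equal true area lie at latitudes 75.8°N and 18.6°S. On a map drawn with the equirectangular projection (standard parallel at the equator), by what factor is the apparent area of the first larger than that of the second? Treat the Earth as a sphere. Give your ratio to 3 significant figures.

3.86

In the plate carrée (x = Rλ, y = Rφ), meridians are true-scale (h = 1) and parallels are stretched by k = sec φ.
Areal scale at 75.8°: h·k = 1.000 × 4.077 = 4.077.
Areal scale at 18.6°: h·k = 1.000 × 1.055 = 1.055.
Ratio = 4.077/1.055 ≈ 3.86.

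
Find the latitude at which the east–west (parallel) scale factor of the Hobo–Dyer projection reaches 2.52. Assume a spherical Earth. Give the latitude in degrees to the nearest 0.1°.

The Hobo–Dyer projection is cylindrical equal-area with φ₀ = 37.5°. Cylindrical equal-area (φ₀ = 37.5°): h = cos φ / cos 37.5° along meridians, k = cos 37.5° / cos φ along parallels; h·k = 1.
k = cos φ₀ / cos φ = 2.52  ⇒  cos φ = cos 37.5° / 2.52 = 0.3148.
φ = arccos(0.3148) ≈ 71.6°.

71.6°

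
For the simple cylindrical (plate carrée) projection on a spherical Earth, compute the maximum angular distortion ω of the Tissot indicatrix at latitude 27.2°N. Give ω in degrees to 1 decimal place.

In the plate carrée (x = Rλ, y = Rφ), meridians are true-scale (h = 1) and parallels are stretched by k = sec φ.
At 27.2°: h = 1.000, k = 1.124; principal scales a = 1.124, b = 1.000.
sin(ω/2) = (a − b)/(a + b) = 0.1243/2.124 = 0.05853, so ω = 2 arcsin(0.05853) ≈ 6.7°.

6.7°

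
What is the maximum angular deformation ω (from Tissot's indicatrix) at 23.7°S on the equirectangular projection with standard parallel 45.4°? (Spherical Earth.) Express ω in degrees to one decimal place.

With standard parallel φ₀ = 45.4°, the equirectangular projection gives x = Rλ cos φ₀, y = Rφ, so h = 1 and k = cos 45.4° / cos φ.
At 23.7°: h = 1.000, k = 0.7668; principal scales a = 1.000, b = 0.7668.
sin(ω/2) = (a − b)/(a + b) = 0.2332/1.767 = 0.1320, so ω = 2 arcsin(0.1320) ≈ 15.2°.

15.2°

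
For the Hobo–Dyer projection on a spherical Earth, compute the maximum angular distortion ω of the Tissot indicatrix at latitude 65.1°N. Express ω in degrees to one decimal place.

68.2°

The Hobo–Dyer projection is cylindrical equal-area with φ₀ = 37.5°. For cylindrical equal-area with standard parallel φ₀, h = cos φ / cos φ₀ and k = cos φ₀ / cos φ, so h·k = 1.
At 65.1°: h = 0.5307, k = 1.884; principal scales a = 1.884, b = 0.5307.
sin(ω/2) = (a − b)/(a + b) = 1.354/2.415 = 0.5605, so ω = 2 arcsin(0.5605) ≈ 68.2°.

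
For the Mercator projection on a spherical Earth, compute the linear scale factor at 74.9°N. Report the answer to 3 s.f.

3.84

For Mercator, h = k = sec φ (a conformal cylindrical projection has a single point scale, 1/cos φ).
k = 1/cos 74.9° = 1/0.2605 = 3.839.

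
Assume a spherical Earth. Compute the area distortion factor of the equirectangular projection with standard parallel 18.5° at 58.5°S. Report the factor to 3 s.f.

The equidistant cylindrical projection with φ₀ = 18.5° has h = 1 (meridians true) and k = cos φ₀ / cos φ along parallels.
Areal scale = h·k = 1 × cos φ₀ / cos φ; at 58.5°, h = 1.000, k = 1.815, so h·k = 1.815.

1.81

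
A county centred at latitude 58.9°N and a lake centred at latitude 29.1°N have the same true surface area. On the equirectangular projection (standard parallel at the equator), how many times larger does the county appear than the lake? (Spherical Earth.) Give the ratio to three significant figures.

1.69

For the equirectangular projection with φ₀ = 0 (plate carrée), h = 1 along meridians and k = sec φ along parallels.
Areal scale at 58.9°: h·k = 1.000 × 1.936 = 1.936.
Areal scale at 29.1°: h·k = 1.000 × 1.144 = 1.144.
Ratio = 1.936/1.144 ≈ 1.69.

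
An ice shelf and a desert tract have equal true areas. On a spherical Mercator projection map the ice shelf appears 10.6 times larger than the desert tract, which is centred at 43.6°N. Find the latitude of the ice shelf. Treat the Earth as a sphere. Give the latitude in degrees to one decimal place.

77.1°

On Mercator, (apparent₁)/(apparent₂) = sec²φ₁ / sec²φ₂ when true areas are equal.
cos²φ₂ / cos²φ₁ = 10.6  ⇒  cos φ₁ = cos 43.6° / √10.6 = 0.7242/3.256 = 0.2224.
φ₁ = arccos(0.2224) ≈ 77.1°.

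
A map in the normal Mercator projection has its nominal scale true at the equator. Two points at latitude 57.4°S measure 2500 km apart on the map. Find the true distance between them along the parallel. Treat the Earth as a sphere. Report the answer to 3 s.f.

The Mercator projection is conformal; its linear scale factor is the same in every direction and equals sec φ = 1/cos φ.
Along the parallel at 57.4°, map distances are exaggerated by k = sec 57.4° = 1.856.
True distance = 2500 / 1.856 = 2500 × cos 57.4° ≈ 1350 km.

1350 km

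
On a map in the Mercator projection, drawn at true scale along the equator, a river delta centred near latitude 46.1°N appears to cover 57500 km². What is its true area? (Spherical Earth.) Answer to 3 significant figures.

For Mercator, h = k = sec φ (a conformal cylindrical projection has a single point scale, 1/cos φ).
Areal scale = k² = sec²φ = 1/cos²(46.1°) = 1/0.6934² = 2.080.
True area = apparent / (areal scale) = 57500 / 2.080 ≈ 27600 km².

27600 km²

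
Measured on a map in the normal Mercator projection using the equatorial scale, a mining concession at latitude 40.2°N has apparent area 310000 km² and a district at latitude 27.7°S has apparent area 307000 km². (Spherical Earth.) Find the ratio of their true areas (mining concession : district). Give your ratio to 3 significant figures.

0.751

Mercator's areal exaggeration is sec²φ; hence true area = (apparent area) · cos²φ.
True area of mining concession: 310000 × cos²(40.2°) = 310000 × 0.5834 = 180800 km².
True area of district: 307000 × cos²(27.7°) = 307000 × 0.7839 = 240700 km².
Ratio = 180800 / 240700 ≈ 0.751.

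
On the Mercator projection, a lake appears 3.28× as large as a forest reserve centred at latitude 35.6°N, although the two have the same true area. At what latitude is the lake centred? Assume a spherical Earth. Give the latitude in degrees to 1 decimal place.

On Mercator, (apparent₁)/(apparent₂) = sec²φ₁ / sec²φ₂ when true areas are equal.
cos²φ₂ / cos²φ₁ = 3.28  ⇒  cos φ₁ = cos 35.6° / √3.28 = 0.8131/1.811 = 0.4490.
φ₁ = arccos(0.4490) ≈ 63.3°.

63.3°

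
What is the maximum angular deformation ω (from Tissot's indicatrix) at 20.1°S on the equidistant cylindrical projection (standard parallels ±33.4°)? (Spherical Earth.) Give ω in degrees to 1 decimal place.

6.7°

In the equirectangular projection with standard parallel φ₀ = 33.4° (x = Rλ cos φ₀, y = Rφ), meridians are true-scale (h = 1) and the parallel scale is k = cos φ₀ / cos φ.
At 20.1°: h = 1.000, k = 0.8890; principal scales a = 1.000, b = 0.8890.
sin(ω/2) = (a − b)/(a + b) = 0.1110/1.889 = 0.05877, so ω = 2 arcsin(0.05877) ≈ 6.7°.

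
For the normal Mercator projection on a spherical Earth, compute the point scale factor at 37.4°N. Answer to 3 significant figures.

1.26

For Mercator, h = k = sec φ (a conformal cylindrical projection has a single point scale, 1/cos φ).
k = 1/cos 37.4° = 1/0.7944 = 1.259.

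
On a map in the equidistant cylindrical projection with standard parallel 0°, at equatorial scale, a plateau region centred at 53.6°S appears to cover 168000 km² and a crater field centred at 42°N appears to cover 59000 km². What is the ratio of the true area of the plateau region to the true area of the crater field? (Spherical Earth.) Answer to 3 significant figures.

2.27

Plate carrée has h = 1 and k = sec φ, giving areal scale sec φ; true area = (apparent area) · cos φ.
True area of plateau region: 168000 × cos(53.6°) = 168000 × 0.5934 = 99690 km².
True area of crater field: 59000 × cos(42°) = 59000 × 0.7431 = 43850 km².
Ratio = 99690 / 43850 ≈ 2.27.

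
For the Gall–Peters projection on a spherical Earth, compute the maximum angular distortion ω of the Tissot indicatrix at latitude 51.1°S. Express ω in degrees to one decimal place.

The Gall–Peters projection is cylindrical equal-area with φ₀ = 45°. Cylindrical equal-area (φ₀ = 45°): h = cos φ / cos 45° along meridians, k = cos 45° / cos φ along parallels; h·k = 1.
At 51.1°: h = 0.8881, k = 1.126; principal scales a = 1.126, b = 0.8881.
sin(ω/2) = (a − b)/(a + b) = 0.2380/2.014 = 0.1181, so ω = 2 arcsin(0.1181) ≈ 13.6°.

13.6°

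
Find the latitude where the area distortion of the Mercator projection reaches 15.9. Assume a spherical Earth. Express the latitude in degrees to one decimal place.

75.5°

Mercator areal scale is sec²φ.
sec²φ = 15.9  ⇒  cos²φ = 0.06289  ⇒  cos φ = 0.2508.
φ = arccos(0.2508) ≈ 75.5°.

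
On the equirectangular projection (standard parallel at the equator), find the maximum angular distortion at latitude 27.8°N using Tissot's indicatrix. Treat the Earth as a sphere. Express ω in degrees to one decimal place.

7.0°

For the equirectangular projection with φ₀ = 0 (plate carrée), h = 1 along meridians and k = sec φ along parallels.
At 27.8°: h = 1.000, k = 1.130; principal scales a = 1.130, b = 1.000.
sin(ω/2) = (a − b)/(a + b) = 0.1305/2.130 = 0.06124, so ω = 2 arcsin(0.06124) ≈ 7.0°.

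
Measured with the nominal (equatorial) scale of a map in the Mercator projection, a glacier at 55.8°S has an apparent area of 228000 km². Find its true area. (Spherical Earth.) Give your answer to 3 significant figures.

For Mercator, h = k = sec φ (a conformal cylindrical projection has a single point scale, 1/cos φ).
Areal scale = k² = sec²φ = 1/cos²(55.8°) = 1/0.5621² = 3.165.
True area = apparent / (areal scale) = 228000 / 3.165 ≈ 72000 km².

72000 km²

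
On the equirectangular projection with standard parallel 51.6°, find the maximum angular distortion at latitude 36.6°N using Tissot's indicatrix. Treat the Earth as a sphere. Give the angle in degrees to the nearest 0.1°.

14.7°

In the equirectangular projection with standard parallel φ₀ = 51.6° (x = Rλ cos φ₀, y = Rφ), meridians are true-scale (h = 1) and the parallel scale is k = cos φ₀ / cos φ.
At 36.6°: h = 1.000, k = 0.7737; principal scales a = 1.000, b = 0.7737.
sin(ω/2) = (a − b)/(a + b) = 0.2263/1.774 = 0.1276, so ω = 2 arcsin(0.1276) ≈ 14.7°.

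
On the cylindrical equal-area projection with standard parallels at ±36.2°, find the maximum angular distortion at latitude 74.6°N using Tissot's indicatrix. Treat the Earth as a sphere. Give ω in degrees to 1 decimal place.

For cylindrical equal-area with standard parallel φ₀, h = cos φ / cos φ₀ and k = cos φ₀ / cos φ, so h·k = 1.
At 74.6°: h = 0.3291, k = 3.039; principal scales a = 3.039, b = 0.3291.
sin(ω/2) = (a − b)/(a + b) = 2.710/3.368 = 0.8046, so ω = 2 arcsin(0.8046) ≈ 107.1°.

107.1°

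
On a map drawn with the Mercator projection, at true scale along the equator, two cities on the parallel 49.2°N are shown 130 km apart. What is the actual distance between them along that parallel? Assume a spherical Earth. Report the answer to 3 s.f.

84.9 km

For Mercator, h = k = sec φ (a conformal cylindrical projection has a single point scale, 1/cos φ).
Along the parallel at 49.2°, map distances are exaggerated by k = sec 49.2° = 1.530.
True distance = 130 / 1.530 = 130 × cos 49.2° ≈ 84.9 km.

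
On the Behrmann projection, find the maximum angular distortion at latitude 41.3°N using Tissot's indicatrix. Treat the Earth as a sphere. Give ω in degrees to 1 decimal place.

16.2°

Behrmann is a cylindrical equal-area projection with standard parallels at ±30°. Cylindrical equal-area (φ₀ = 30°): h = cos φ / cos 30° along meridians, k = cos 30° / cos φ along parallels; h·k = 1.
At 41.3°: h = 0.8675, k = 1.153; principal scales a = 1.153, b = 0.8675.
sin(ω/2) = (a − b)/(a + b) = 0.2853/2.020 = 0.1412, so ω = 2 arcsin(0.1412) ≈ 16.2°.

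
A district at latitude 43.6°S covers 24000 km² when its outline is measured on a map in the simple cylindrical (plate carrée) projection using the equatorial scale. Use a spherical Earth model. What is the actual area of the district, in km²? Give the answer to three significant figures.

17400 km²

In the plate carrée (x = Rλ, y = Rφ), meridians are true-scale (h = 1) and parallels are stretched by k = sec φ.
Areal scale = h·k = 1 × sec φ; at 43.6°, h = 1.000, k = 1.381, so h·k = 1.381.
True area = apparent / (areal scale) = 24000 / 1.381 ≈ 17400 km².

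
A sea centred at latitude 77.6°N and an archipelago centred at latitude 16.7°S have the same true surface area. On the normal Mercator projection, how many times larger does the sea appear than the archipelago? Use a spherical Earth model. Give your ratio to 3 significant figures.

19.9

On Mercator, area is exaggerated by sec²φ = 1/cos²φ.
At 77.6°: sec²(77.6°) = 1/0.2147² = 21.69.
At 16.7°: sec²(16.7°) = 1/0.9578² = 1.090.
Ratio = 21.69/1.090 = cos²(16.7°)/cos²(77.6°) ≈ 19.9.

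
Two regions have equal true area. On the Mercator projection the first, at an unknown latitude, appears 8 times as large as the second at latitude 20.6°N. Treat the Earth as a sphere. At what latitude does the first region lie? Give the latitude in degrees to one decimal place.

Mercator areal scale is sec²φ, so apparent-area ratio = sec²φ₁ / sec²φ₂ = cos²φ₂ / cos²φ₁.
cos²φ₂ / cos²φ₁ = 8  ⇒  cos φ₁ = cos 20.6° / √8 = 0.9361/2.828 = 0.3309.
φ₁ = arccos(0.3309) ≈ 70.7°.

70.7°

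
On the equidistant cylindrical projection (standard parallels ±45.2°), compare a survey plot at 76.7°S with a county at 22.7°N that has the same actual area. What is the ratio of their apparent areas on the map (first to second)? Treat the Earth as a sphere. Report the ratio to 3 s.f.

The equidistant cylindrical projection with φ₀ = 45.2° has h = 1 (meridians true) and k = cos φ₀ / cos φ along parallels.
Areal scale at 76.7°: h·k = 1.000 × 3.063 = 3.063.
Areal scale at 22.7°: h·k = 1.000 × 0.7638 = 0.7638.
Ratio = 3.063/0.7638 ≈ 4.01.

4.01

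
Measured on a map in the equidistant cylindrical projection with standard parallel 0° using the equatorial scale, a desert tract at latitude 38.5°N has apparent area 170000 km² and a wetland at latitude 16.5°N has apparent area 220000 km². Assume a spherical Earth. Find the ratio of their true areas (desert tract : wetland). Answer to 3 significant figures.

Plate carrée has h = 1 and k = sec φ, giving areal scale sec φ; true area = (apparent area) · cos φ.
True area of desert tract: 170000 × cos(38.5°) = 170000 × 0.7826 = 133000 km².
True area of wetland: 220000 × cos(16.5°) = 220000 × 0.9588 = 210900 km².
Ratio = 133000 / 210900 ≈ 0.631.

0.631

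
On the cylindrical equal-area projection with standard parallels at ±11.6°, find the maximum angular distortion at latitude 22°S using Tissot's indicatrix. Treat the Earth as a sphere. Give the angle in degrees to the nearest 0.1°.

A cylindrical equal-area projection with standard parallel φ₀ has meridian scale h = cos φ / cos φ₀ and parallel scale k = cos φ₀ / cos φ (so areas are preserved, h·k = 1).
At 22°: h = 0.9465, k = 1.057; principal scales a = 1.057, b = 0.9465.
sin(ω/2) = (a − b)/(a + b) = 0.1100/2.003 = 0.05491, so ω = 2 arcsin(0.05491) ≈ 6.3°.

6.3°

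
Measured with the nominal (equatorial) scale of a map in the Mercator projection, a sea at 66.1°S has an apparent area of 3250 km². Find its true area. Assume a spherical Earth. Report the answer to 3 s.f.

533 km²

For Mercator, h = k = sec φ (a conformal cylindrical projection has a single point scale, 1/cos φ).
Areal scale = k² = sec²φ = 1/cos²(66.1°) = 1/0.4051² = 6.092.
True area = apparent / (areal scale) = 3250 / 6.092 ≈ 533 km².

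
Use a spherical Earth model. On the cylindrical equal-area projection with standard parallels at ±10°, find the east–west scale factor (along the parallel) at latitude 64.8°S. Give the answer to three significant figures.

A cylindrical equal-area projection with standard parallel φ₀ has meridian scale h = cos φ / cos φ₀ and parallel scale k = cos φ₀ / cos φ (so areas are preserved, h·k = 1).
k = cos 10° / cos 64.8° = 0.9848/0.4258 = 2.313.

2.31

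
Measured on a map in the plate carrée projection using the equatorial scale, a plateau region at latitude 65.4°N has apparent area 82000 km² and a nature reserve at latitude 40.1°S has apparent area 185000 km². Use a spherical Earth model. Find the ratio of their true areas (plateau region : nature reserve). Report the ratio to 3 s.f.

0.241

Plate carrée has h = 1 and k = sec φ, giving areal scale sec φ; true area = (apparent area) · cos φ.
True area of plateau region: 82000 × cos(65.4°) = 82000 × 0.4163 = 34140 km².
True area of nature reserve: 185000 × cos(40.1°) = 185000 × 0.7649 = 141500 km².
Ratio = 34140 / 141500 ≈ 0.241.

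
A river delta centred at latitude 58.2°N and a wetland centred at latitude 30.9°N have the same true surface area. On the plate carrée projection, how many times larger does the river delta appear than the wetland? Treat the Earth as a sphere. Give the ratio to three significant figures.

1.63

In the plate carrée (x = Rλ, y = Rφ), meridians are true-scale (h = 1) and parallels are stretched by k = sec φ.
Areal scale at 58.2°: h·k = 1.000 × 1.898 = 1.898.
Areal scale at 30.9°: h·k = 1.000 × 1.165 = 1.165.
Ratio = 1.898/1.165 ≈ 1.63.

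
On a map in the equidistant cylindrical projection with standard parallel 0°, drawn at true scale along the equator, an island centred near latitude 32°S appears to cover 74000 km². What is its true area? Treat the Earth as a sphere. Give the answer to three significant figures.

Plate carrée maps x = Rλ, y = Rφ. The meridian scale is h = 1 and the parallel scale is k = 1/cos φ = sec φ.
Areal scale = h·k = 1 × sec φ; at 32°, h = 1.000, k = 1.179, so h·k = 1.179.
True area = apparent / (areal scale) = 74000 / 1.179 ≈ 62800 km².

62800 km²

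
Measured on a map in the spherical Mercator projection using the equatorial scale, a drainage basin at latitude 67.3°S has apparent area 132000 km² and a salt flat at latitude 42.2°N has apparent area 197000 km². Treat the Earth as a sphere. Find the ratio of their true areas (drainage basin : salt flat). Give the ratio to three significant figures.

On Mercator the areal scale is sec²φ, so true area = apparent × cos²φ.
True area of drainage basin: 132000 × cos²(67.3°) = 132000 × 0.1489 = 19660 km².
True area of salt flat: 197000 × cos²(42.2°) = 197000 × 0.5488 = 108100 km².
Ratio = 19660 / 108100 ≈ 0.182.

0.182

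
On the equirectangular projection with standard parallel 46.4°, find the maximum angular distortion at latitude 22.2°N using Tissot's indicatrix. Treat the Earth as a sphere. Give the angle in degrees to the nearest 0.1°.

In the equirectangular projection with standard parallel φ₀ = 46.4° (x = Rλ cos φ₀, y = Rφ), meridians are true-scale (h = 1) and the parallel scale is k = cos φ₀ / cos φ.
At 22.2°: h = 1.000, k = 0.7448; principal scales a = 1.000, b = 0.7448.
sin(ω/2) = (a − b)/(a + b) = 0.2552/1.745 = 0.1462, so ω = 2 arcsin(0.1462) ≈ 16.8°.

16.8°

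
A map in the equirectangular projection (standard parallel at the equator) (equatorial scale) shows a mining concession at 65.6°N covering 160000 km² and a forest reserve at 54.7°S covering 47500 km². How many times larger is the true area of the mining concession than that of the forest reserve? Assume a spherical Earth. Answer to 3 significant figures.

2.41

Plate carrée has h = 1 and k = sec φ, giving areal scale sec φ; true area = (apparent area) · cos φ.
True area of mining concession: 160000 × cos(65.6°) = 160000 × 0.4131 = 66100 km².
True area of forest reserve: 47500 × cos(54.7°) = 47500 × 0.5779 = 27450 km².
Ratio = 66100 / 27450 ≈ 2.41.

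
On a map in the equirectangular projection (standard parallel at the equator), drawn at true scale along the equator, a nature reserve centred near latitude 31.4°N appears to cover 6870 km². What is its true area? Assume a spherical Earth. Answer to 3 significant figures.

5860 km²

In the plate carrée (x = Rλ, y = Rφ), meridians are true-scale (h = 1) and parallels are stretched by k = sec φ.
Areal scale = h·k = 1 × sec φ; at 31.4°, h = 1.000, k = 1.172, so h·k = 1.172.
True area = apparent / (areal scale) = 6870 / 1.172 ≈ 5860 km².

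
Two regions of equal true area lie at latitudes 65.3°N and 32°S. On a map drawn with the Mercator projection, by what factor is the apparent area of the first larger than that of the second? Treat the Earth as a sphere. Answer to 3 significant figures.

4.12

Mercator is conformal with k = sec φ, so areal scale = k² = sec²φ.
At 65.3°: sec²(65.3°) = 1/0.4179² = 5.727.
At 32°: sec²(32°) = 1/0.8480² = 1.390.
Ratio = 5.727/1.390 = cos²(32°)/cos²(65.3°) ≈ 4.12.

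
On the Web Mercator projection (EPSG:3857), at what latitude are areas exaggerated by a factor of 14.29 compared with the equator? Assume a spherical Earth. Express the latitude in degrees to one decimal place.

Mercator areal scale is sec²φ.
sec²φ = 14.29  ⇒  cos²φ = 0.06998  ⇒  cos φ = 0.2645.
φ = arccos(0.2645) ≈ 74.7°.

74.7°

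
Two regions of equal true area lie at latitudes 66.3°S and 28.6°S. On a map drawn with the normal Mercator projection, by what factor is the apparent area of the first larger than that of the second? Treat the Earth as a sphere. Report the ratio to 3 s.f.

Mercator is conformal with k = sec φ, so areal scale = k² = sec²φ.
At 66.3°: sec²(66.3°) = 1/0.4019² = 6.190.
At 28.6°: sec²(28.6°) = 1/0.8780² = 1.297.
Ratio = 6.190/1.297 = cos²(28.6°)/cos²(66.3°) ≈ 4.77.

4.77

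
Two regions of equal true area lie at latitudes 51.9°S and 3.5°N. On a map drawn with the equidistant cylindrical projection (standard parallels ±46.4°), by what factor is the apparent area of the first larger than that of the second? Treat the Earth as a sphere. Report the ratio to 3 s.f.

With standard parallel φ₀ = 46.4°, the equirectangular projection gives x = Rλ cos φ₀, y = Rφ, so h = 1 and k = cos 46.4° / cos φ.
Areal scale at 51.9°: h·k = 1.000 × 1.118 = 1.118.
Areal scale at 3.5°: h·k = 1.000 × 0.6909 = 0.6909.
Ratio = 1.118/0.6909 ≈ 1.62.

1.62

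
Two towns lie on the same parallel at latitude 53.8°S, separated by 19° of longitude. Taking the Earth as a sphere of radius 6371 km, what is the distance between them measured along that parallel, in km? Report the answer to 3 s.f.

Arc length along a parallel = R cos φ · Δλ (with Δλ in radians).
= 6371 × cos 53.8° × (19° × π/180) = 6371 × 0.5906 × 0.3316 ≈ 1250 km.

1250 km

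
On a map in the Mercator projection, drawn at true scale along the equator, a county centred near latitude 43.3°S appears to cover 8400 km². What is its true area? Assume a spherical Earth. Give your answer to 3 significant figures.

4450 km²

The Mercator projection is conformal; its linear scale factor is the same in every direction and equals sec φ = 1/cos φ.
Areal scale = k² = sec²φ = 1/cos²(43.3°) = 1/0.7278² = 1.888.
True area = apparent / (areal scale) = 8400 / 1.888 ≈ 4450 km².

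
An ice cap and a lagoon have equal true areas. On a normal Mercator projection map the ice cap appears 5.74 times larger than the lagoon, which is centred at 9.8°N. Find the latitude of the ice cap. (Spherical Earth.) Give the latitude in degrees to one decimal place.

On Mercator, (apparent₁)/(apparent₂) = sec²φ₁ / sec²φ₂ when true areas are equal.
cos²φ₂ / cos²φ₁ = 5.74  ⇒  cos φ₁ = cos 9.8° / √5.74 = 0.9854/2.396 = 0.4113.
φ₁ = arccos(0.4113) ≈ 65.7°.

65.7°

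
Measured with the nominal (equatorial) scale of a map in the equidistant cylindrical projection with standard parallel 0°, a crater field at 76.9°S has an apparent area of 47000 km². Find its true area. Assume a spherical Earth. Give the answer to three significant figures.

Plate carrée maps x = Rλ, y = Rφ. The meridian scale is h = 1 and the parallel scale is k = 1/cos φ = sec φ.
Areal scale = h·k = 1 × sec φ; at 76.9°, h = 1.000, k = 4.412, so h·k = 4.412.
True area = apparent / (areal scale) = 47000 / 4.412 ≈ 10700 km².

10700 km²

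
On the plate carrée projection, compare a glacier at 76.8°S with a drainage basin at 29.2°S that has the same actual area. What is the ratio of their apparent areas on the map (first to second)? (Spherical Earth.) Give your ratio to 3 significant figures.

3.82

Plate carrée maps x = Rλ, y = Rφ. The meridian scale is h = 1 and the parallel scale is k = 1/cos φ = sec φ.
Areal scale at 76.8°: h·k = 1.000 × 4.379 = 4.379.
Areal scale at 29.2°: h·k = 1.000 × 1.146 = 1.146.
Ratio = 4.379/1.146 ≈ 3.82.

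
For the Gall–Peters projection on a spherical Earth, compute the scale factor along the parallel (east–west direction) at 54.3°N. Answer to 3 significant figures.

The Gall–Peters projection is cylindrical equal-area with φ₀ = 45°. A cylindrical equal-area projection with standard parallel φ₀ has meridian scale h = cos φ / cos φ₀ and parallel scale k = cos φ₀ / cos φ (so areas are preserved, h·k = 1).
k = cos 45° / cos 54.3° = 0.7071/0.5835 = 1.212.

1.21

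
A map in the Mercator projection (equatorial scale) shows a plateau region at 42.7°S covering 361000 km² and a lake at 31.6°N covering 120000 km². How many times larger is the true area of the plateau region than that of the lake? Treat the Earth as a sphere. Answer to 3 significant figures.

Since Mercator area scale is 1/cos²φ, the true area equals the apparent area multiplied by cos²φ.
True area of plateau region: 361000 × cos²(42.7°) = 361000 × 0.5401 = 195000 km².
True area of lake: 120000 × cos²(31.6°) = 120000 × 0.7254 = 87050 km².
Ratio = 195000 / 87050 ≈ 2.24.

2.24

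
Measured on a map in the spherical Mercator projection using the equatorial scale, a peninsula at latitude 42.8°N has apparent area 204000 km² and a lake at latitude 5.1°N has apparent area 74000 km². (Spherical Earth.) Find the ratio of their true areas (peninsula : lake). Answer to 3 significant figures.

Mercator's areal exaggeration is sec²φ; hence true area = (apparent area) · cos²φ.
True area of peninsula: 204000 × cos²(42.8°) = 204000 × 0.5384 = 109800 km².
True area of lake: 74000 × cos²(5.1°) = 74000 × 0.9921 = 73420 km².
Ratio = 109800 / 73420 ≈ 1.50.

1.50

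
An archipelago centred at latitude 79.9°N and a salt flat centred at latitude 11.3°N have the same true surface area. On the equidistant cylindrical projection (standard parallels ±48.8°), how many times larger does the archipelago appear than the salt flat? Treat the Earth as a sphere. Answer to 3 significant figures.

In the equirectangular projection with standard parallel φ₀ = 48.8° (x = Rλ cos φ₀, y = Rφ), meridians are true-scale (h = 1) and the parallel scale is k = cos φ₀ / cos φ.
Areal scale at 79.9°: h·k = 1.000 × 3.756 = 3.756.
Areal scale at 11.3°: h·k = 1.000 × 0.6717 = 0.6717.
Ratio = 3.756/0.6717 ≈ 5.59.

5.59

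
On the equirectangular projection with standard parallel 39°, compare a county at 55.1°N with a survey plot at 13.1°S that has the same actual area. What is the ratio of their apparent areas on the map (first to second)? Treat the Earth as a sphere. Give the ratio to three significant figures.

1.70

With standard parallel φ₀ = 39°, the equirectangular projection gives x = Rλ cos φ₀, y = Rφ, so h = 1 and k = cos 39° / cos φ.
Areal scale at 55.1°: h·k = 1.000 × 1.358 = 1.358.
Areal scale at 13.1°: h·k = 1.000 × 0.7979 = 0.7979.
Ratio = 1.358/0.7979 ≈ 1.70.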